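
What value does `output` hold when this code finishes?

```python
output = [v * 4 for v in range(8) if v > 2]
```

Let's trace through this code step by step.

Initialize: output = [v * 4 for v in range(8) if v > 2]

After execution: output = [12, 16, 20, 24, 28]
[12, 16, 20, 24, 28]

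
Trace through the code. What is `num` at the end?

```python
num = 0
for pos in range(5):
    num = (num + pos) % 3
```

Let's trace through this code step by step.

Initialize: num = 0
Entering loop: for pos in range(5):

After execution: num = 1
1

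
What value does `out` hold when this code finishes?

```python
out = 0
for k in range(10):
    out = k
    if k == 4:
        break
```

Let's trace through this code step by step.

Initialize: out = 0
Entering loop: for k in range(10):

After execution: out = 4
4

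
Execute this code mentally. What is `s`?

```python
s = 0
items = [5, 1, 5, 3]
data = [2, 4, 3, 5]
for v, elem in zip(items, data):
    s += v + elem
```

Let's trace through this code step by step.

Initialize: s = 0
Initialize: items = [5, 1, 5, 3]
Initialize: data = [2, 4, 3, 5]
Entering loop: for v, elem in zip(items, data):

After execution: s = 28
28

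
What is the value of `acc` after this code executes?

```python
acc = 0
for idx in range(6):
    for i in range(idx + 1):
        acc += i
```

Let's trace through this code step by step.

Initialize: acc = 0
Entering loop: for idx in range(6):

After execution: acc = 35
35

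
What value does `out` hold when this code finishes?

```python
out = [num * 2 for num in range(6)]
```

Let's trace through this code step by step.

Initialize: out = [num * 2 for num in range(6)]

After execution: out = [0, 2, 4, 6, 8, 10]
[0, 2, 4, 6, 8, 10]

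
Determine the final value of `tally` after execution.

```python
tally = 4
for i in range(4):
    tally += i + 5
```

Let's trace through this code step by step.

Initialize: tally = 4
Entering loop: for i in range(4):

After execution: tally = 30
30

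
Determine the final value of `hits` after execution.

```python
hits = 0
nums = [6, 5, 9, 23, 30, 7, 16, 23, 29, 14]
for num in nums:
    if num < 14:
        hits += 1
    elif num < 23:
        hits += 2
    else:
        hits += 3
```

Let's trace through this code step by step.

Initialize: hits = 0
Initialize: nums = [6, 5, 9, 23, 30, 7, 16, 23, 29, 14]
Entering loop: for num in nums:

After execution: hits = 20
20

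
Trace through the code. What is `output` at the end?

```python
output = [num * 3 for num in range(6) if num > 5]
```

Let's trace through this code step by step.

Initialize: output = [num * 3 for num in range(6) if num > 5]

After execution: output = []
[]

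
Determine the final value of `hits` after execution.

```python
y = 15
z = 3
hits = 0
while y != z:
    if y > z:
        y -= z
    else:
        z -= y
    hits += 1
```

Let's trace through this code step by step.

Initialize: y = 15
Initialize: z = 3
Initialize: hits = 0
Entering loop: while y != z:

After execution: hits = 4
4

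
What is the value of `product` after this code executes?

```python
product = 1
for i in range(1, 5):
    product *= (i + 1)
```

Let's trace through this code step by step.

Initialize: product = 1
Entering loop: for i in range(1, 5):

After execution: product = 120
120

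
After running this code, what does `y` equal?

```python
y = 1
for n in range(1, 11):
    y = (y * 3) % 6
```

Let's trace through this code step by step.

Initialize: y = 1
Entering loop: for n in range(1, 11):

After execution: y = 3
3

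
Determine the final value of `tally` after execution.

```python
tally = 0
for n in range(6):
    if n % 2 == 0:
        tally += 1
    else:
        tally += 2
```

Let's trace through this code step by step.

Initialize: tally = 0
Entering loop: for n in range(6):

After execution: tally = 9
9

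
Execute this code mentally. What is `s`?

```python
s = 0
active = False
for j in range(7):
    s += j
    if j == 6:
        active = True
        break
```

Let's trace through this code step by step.

Initialize: s = 0
Initialize: active = False
Entering loop: for j in range(7):

After execution: s = 21
21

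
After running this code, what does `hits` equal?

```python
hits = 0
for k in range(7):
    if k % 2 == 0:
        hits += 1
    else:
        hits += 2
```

Let's trace through this code step by step.

Initialize: hits = 0
Entering loop: for k in range(7):

After execution: hits = 10
10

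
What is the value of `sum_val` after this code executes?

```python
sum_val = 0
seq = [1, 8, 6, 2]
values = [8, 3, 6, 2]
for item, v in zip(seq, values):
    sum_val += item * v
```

Let's trace through this code step by step.

Initialize: sum_val = 0
Initialize: seq = [1, 8, 6, 2]
Initialize: values = [8, 3, 6, 2]
Entering loop: for item, v in zip(seq, values):

After execution: sum_val = 72
72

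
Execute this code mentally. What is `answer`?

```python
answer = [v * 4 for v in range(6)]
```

Let's trace through this code step by step.

Initialize: answer = [v * 4 for v in range(6)]

After execution: answer = [0, 4, 8, 12, 16, 20]
[0, 4, 8, 12, 16, 20]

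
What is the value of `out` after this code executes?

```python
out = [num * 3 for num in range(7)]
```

Let's trace through this code step by step.

Initialize: out = [num * 3 for num in range(7)]

After execution: out = [0, 3, 6, 9, 12, 15, 18]
[0, 3, 6, 9, 12, 15, 18]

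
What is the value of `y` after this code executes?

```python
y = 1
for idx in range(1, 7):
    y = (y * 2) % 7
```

Let's trace through this code step by step.

Initialize: y = 1
Entering loop: for idx in range(1, 7):

After execution: y = 1
1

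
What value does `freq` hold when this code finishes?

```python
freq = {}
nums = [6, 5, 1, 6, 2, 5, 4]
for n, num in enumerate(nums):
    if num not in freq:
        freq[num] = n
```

Let's trace through this code step by step.

Initialize: freq = {}
Initialize: nums = [6, 5, 1, 6, 2, 5, 4]
Entering loop: for n, num in enumerate(nums):

After execution: freq = {6: 0, 5: 1, 1: 2, 2: 4, 4: 6}
{6: 0, 5: 1, 1: 2, 2: 4, 4: 6}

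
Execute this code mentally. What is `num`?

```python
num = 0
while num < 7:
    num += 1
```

Let's trace through this code step by step.

Initialize: num = 0
Entering loop: while num < 7:

After execution: num = 7
7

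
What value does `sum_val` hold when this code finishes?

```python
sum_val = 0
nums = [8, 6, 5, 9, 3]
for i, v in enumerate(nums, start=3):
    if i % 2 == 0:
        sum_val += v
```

Let's trace through this code step by step.

Initialize: sum_val = 0
Initialize: nums = [8, 6, 5, 9, 3]
Entering loop: for i, v in enumerate(nums, start=3):

After execution: sum_val = 15
15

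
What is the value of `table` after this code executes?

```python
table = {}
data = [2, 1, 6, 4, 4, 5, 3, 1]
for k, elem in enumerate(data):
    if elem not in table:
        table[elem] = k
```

Let's trace through this code step by step.

Initialize: table = {}
Initialize: data = [2, 1, 6, 4, 4, 5, 3, 1]
Entering loop: for k, elem in enumerate(data):

After execution: table = {2: 0, 1: 1, 6: 2, 4: 3, 5: 5, 3: 6}
{2: 0, 1: 1, 6: 2, 4: 3, 5: 5, 3: 6}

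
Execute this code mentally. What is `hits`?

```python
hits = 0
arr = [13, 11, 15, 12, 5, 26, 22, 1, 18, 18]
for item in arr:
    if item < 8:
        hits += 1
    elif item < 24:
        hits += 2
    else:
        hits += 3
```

Let's trace through this code step by step.

Initialize: hits = 0
Initialize: arr = [13, 11, 15, 12, 5, 26, 22, 1, 18, 18]
Entering loop: for item in arr:

After execution: hits = 19
19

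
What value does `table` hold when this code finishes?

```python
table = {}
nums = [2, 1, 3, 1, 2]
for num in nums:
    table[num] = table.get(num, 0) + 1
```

Let's trace through this code step by step.

Initialize: table = {}
Initialize: nums = [2, 1, 3, 1, 2]
Entering loop: for num in nums:

After execution: table = {2: 2, 1: 2, 3: 1}
{2: 2, 1: 2, 3: 1}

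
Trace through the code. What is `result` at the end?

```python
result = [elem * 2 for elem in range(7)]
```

Let's trace through this code step by step.

Initialize: result = [elem * 2 for elem in range(7)]

After execution: result = [0, 2, 4, 6, 8, 10, 12]
[0, 2, 4, 6, 8, 10, 12]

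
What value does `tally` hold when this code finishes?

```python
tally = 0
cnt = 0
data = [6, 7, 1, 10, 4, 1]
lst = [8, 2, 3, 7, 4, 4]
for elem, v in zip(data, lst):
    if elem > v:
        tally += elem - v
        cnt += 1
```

Let's trace through this code step by step.

Initialize: tally = 0
Initialize: cnt = 0
Initialize: data = [6, 7, 1, 10, 4, 1]
Initialize: lst = [8, 2, 3, 7, 4, 4]
Entering loop: for elem, v in zip(data, lst):

After execution: tally = 8
8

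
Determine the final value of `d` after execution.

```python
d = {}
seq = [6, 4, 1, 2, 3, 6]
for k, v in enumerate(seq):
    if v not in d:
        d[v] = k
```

Let's trace through this code step by step.

Initialize: d = {}
Initialize: seq = [6, 4, 1, 2, 3, 6]
Entering loop: for k, v in enumerate(seq):

After execution: d = {6: 0, 4: 1, 1: 2, 2: 3, 3: 4}
{6: 0, 4: 1, 1: 2, 2: 3, 3: 4}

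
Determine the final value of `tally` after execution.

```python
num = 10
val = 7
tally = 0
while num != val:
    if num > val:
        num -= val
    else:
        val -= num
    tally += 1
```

Let's trace through this code step by step.

Initialize: num = 10
Initialize: val = 7
Initialize: tally = 0
Entering loop: while num != val:

After execution: tally = 5
5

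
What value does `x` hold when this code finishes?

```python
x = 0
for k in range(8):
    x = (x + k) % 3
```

Let's trace through this code step by step.

Initialize: x = 0
Entering loop: for k in range(8):

After execution: x = 1
1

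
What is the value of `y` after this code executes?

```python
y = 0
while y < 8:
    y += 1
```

Let's trace through this code step by step.

Initialize: y = 0
Entering loop: while y < 8:

After execution: y = 8
8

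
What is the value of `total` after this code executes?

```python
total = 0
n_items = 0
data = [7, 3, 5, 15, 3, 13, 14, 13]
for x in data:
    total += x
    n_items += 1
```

Let's trace through this code step by step.

Initialize: total = 0
Initialize: n_items = 0
Initialize: data = [7, 3, 5, 15, 3, 13, 14, 13]
Entering loop: for x in data:

After execution: total = 73
73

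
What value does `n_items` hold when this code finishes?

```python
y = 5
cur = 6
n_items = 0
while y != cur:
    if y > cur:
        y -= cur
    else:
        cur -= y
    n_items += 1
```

Let's trace through this code step by step.

Initialize: y = 5
Initialize: cur = 6
Initialize: n_items = 0
Entering loop: while y != cur:

After execution: n_items = 5
5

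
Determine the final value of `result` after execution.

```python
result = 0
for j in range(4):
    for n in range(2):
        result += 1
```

Let's trace through this code step by step.

Initialize: result = 0
Entering loop: for j in range(4):

After execution: result = 8
8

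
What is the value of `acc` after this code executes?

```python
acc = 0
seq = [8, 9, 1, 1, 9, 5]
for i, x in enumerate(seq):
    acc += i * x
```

Let's trace through this code step by step.

Initialize: acc = 0
Initialize: seq = [8, 9, 1, 1, 9, 5]
Entering loop: for i, x in enumerate(seq):

After execution: acc = 75
75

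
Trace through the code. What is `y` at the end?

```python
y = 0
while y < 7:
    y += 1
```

Let's trace through this code step by step.

Initialize: y = 0
Entering loop: while y < 7:

After execution: y = 7
7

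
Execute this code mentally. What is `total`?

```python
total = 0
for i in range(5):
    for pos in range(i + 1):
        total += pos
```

Let's trace through this code step by step.

Initialize: total = 0
Entering loop: for i in range(5):

After execution: total = 20
20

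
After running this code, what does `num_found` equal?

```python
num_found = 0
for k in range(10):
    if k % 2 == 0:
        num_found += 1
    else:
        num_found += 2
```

Let's trace through this code step by step.

Initialize: num_found = 0
Entering loop: for k in range(10):

After execution: num_found = 15
15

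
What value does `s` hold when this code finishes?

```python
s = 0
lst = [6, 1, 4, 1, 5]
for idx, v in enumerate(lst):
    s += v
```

Let's trace through this code step by step.

Initialize: s = 0
Initialize: lst = [6, 1, 4, 1, 5]
Entering loop: for idx, v in enumerate(lst):

After execution: s = 17
17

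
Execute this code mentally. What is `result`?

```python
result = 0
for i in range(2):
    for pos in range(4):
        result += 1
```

Let's trace through this code step by step.

Initialize: result = 0
Entering loop: for i in range(2):

After execution: result = 8
8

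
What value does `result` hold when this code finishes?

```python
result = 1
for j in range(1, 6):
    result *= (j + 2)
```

Let's trace through this code step by step.

Initialize: result = 1
Entering loop: for j in range(1, 6):

After execution: result = 2520
2520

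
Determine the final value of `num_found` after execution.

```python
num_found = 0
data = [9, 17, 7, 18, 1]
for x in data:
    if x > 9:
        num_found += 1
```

Let's trace through this code step by step.

Initialize: num_found = 0
Initialize: data = [9, 17, 7, 18, 1]
Entering loop: for x in data:

After execution: num_found = 2
2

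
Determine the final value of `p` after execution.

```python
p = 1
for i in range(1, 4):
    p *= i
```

Let's trace through this code step by step.

Initialize: p = 1
Entering loop: for i in range(1, 4):

After execution: p = 6
6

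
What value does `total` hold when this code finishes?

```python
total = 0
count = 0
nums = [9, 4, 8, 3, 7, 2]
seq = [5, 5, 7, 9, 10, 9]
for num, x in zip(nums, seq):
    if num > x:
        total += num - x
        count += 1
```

Let's trace through this code step by step.

Initialize: total = 0
Initialize: count = 0
Initialize: nums = [9, 4, 8, 3, 7, 2]
Initialize: seq = [5, 5, 7, 9, 10, 9]
Entering loop: for num, x in zip(nums, seq):

After execution: total = 5
5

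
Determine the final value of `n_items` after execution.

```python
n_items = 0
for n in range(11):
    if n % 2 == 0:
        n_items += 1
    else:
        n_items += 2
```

Let's trace through this code step by step.

Initialize: n_items = 0
Entering loop: for n in range(11):

After execution: n_items = 16
16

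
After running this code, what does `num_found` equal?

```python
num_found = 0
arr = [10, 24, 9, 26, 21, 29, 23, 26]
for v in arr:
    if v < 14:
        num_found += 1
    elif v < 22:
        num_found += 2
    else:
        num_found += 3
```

Let's trace through this code step by step.

Initialize: num_found = 0
Initialize: arr = [10, 24, 9, 26, 21, 29, 23, 26]
Entering loop: for v in arr:

After execution: num_found = 19
19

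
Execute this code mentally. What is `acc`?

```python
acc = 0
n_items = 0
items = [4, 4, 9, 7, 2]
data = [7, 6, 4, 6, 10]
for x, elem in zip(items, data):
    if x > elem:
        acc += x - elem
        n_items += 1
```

Let's trace through this code step by step.

Initialize: acc = 0
Initialize: n_items = 0
Initialize: items = [4, 4, 9, 7, 2]
Initialize: data = [7, 6, 4, 6, 10]
Entering loop: for x, elem in zip(items, data):

After execution: acc = 6
6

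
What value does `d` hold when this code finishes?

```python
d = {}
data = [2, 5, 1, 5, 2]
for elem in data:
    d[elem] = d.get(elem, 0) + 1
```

Let's trace through this code step by step.

Initialize: d = {}
Initialize: data = [2, 5, 1, 5, 2]
Entering loop: for elem in data:

After execution: d = {2: 2, 5: 2, 1: 1}
{2: 2, 5: 2, 1: 1}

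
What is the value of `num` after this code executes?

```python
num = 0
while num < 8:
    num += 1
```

Let's trace through this code step by step.

Initialize: num = 0
Entering loop: while num < 8:

After execution: num = 8
8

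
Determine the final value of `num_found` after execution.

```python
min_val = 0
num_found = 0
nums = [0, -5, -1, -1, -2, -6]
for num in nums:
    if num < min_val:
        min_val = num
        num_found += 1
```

Let's trace through this code step by step.

Initialize: min_val = 0
Initialize: num_found = 0
Initialize: nums = [0, -5, -1, -1, -2, -6]
Entering loop: for num in nums:

After execution: num_found = 2
2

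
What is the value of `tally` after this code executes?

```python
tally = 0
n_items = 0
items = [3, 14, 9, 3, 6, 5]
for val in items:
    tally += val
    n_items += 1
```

Let's trace through this code step by step.

Initialize: tally = 0
Initialize: n_items = 0
Initialize: items = [3, 14, 9, 3, 6, 5]
Entering loop: for val in items:

After execution: tally = 40
40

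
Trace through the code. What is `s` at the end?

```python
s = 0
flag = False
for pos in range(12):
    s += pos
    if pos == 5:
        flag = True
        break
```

Let's trace through this code step by step.

Initialize: s = 0
Initialize: flag = False
Entering loop: for pos in range(12):

After execution: s = 15
15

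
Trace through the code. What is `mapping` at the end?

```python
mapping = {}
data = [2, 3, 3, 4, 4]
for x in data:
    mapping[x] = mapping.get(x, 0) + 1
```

Let's trace through this code step by step.

Initialize: mapping = {}
Initialize: data = [2, 3, 3, 4, 4]
Entering loop: for x in data:

After execution: mapping = {2: 1, 3: 2, 4: 2}
{2: 1, 3: 2, 4: 2}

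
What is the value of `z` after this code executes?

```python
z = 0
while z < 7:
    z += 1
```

Let's trace through this code step by step.

Initialize: z = 0
Entering loop: while z < 7:

After execution: z = 7
7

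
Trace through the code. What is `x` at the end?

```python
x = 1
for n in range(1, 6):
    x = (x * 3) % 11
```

Let's trace through this code step by step.

Initialize: x = 1
Entering loop: for n in range(1, 6):

After execution: x = 1
1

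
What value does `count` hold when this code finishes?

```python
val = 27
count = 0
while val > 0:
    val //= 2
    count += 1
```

Let's trace through this code step by step.

Initialize: val = 27
Initialize: count = 0
Entering loop: while val > 0:

After execution: count = 5
5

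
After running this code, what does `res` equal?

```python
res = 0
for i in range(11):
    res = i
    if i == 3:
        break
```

Let's trace through this code step by step.

Initialize: res = 0
Entering loop: for i in range(11):

After execution: res = 3
3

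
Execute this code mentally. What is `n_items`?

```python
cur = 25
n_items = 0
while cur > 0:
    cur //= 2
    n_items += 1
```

Let's trace through this code step by step.

Initialize: cur = 25
Initialize: n_items = 0
Entering loop: while cur > 0:

After execution: n_items = 5
5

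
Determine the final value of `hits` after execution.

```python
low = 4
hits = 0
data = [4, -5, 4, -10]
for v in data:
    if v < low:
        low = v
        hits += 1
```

Let's trace through this code step by step.

Initialize: low = 4
Initialize: hits = 0
Initialize: data = [4, -5, 4, -10]
Entering loop: for v in data:

After execution: hits = 2
2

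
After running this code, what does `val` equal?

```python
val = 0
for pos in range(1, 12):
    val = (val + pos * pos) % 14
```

Let's trace through this code step by step.

Initialize: val = 0
Entering loop: for pos in range(1, 12):

After execution: val = 2
2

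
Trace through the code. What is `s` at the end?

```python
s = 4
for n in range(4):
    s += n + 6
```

Let's trace through this code step by step.

Initialize: s = 4
Entering loop: for n in range(4):

After execution: s = 34
34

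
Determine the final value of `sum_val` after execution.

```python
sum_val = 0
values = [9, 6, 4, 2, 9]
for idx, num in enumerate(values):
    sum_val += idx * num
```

Let's trace through this code step by step.

Initialize: sum_val = 0
Initialize: values = [9, 6, 4, 2, 9]
Entering loop: for idx, num in enumerate(values):

After execution: sum_val = 56
56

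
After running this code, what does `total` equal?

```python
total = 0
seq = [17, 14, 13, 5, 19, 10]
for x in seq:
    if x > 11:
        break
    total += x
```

Let's trace through this code step by step.

Initialize: total = 0
Initialize: seq = [17, 14, 13, 5, 19, 10]
Entering loop: for x in seq:

After execution: total = 0
0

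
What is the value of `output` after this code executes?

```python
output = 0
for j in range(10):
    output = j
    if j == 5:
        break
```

Let's trace through this code step by step.

Initialize: output = 0
Entering loop: for j in range(10):

After execution: output = 5
5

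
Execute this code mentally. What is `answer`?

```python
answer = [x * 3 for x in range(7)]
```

Let's trace through this code step by step.

Initialize: answer = [x * 3 for x in range(7)]

After execution: answer = [0, 3, 6, 9, 12, 15, 18]
[0, 3, 6, 9, 12, 15, 18]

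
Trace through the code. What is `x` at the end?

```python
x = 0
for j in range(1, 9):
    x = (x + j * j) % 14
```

Let's trace through this code step by step.

Initialize: x = 0
Entering loop: for j in range(1, 9):

After execution: x = 8
8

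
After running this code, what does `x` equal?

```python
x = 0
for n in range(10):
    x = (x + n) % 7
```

Let's trace through this code step by step.

Initialize: x = 0
Entering loop: for n in range(10):

After execution: x = 3
3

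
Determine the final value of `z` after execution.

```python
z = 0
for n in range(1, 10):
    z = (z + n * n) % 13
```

Let's trace through this code step by step.

Initialize: z = 0
Entering loop: for n in range(1, 10):

After execution: z = 12
12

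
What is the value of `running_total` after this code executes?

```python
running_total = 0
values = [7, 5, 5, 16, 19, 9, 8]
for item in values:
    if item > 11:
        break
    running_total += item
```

Let's trace through this code step by step.

Initialize: running_total = 0
Initialize: values = [7, 5, 5, 16, 19, 9, 8]
Entering loop: for item in values:

After execution: running_total = 17
17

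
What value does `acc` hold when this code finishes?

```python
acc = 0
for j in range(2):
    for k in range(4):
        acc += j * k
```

Let's trace through this code step by step.

Initialize: acc = 0
Entering loop: for j in range(2):

After execution: acc = 6
6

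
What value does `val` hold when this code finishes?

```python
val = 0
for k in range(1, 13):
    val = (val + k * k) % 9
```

Let's trace through this code step by step.

Initialize: val = 0
Entering loop: for k in range(1, 13):

After execution: val = 2
2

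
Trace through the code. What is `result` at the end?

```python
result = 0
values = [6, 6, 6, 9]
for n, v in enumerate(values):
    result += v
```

Let's trace through this code step by step.

Initialize: result = 0
Initialize: values = [6, 6, 6, 9]
Entering loop: for n, v in enumerate(values):

After execution: result = 27
27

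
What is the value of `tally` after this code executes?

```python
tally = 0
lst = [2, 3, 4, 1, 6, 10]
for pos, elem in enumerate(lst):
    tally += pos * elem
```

Let's trace through this code step by step.

Initialize: tally = 0
Initialize: lst = [2, 3, 4, 1, 6, 10]
Entering loop: for pos, elem in enumerate(lst):

After execution: tally = 88
88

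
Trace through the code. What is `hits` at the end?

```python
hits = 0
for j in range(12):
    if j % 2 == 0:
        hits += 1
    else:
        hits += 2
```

Let's trace through this code step by step.

Initialize: hits = 0
Entering loop: for j in range(12):

After execution: hits = 18
18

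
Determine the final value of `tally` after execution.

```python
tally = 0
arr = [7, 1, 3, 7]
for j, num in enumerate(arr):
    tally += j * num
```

Let's trace through this code step by step.

Initialize: tally = 0
Initialize: arr = [7, 1, 3, 7]
Entering loop: for j, num in enumerate(arr):

After execution: tally = 28
28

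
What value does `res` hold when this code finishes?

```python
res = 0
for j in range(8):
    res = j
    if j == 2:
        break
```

Let's trace through this code step by step.

Initialize: res = 0
Entering loop: for j in range(8):

After execution: res = 2
2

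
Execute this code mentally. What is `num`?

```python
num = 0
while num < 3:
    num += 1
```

Let's trace through this code step by step.

Initialize: num = 0
Entering loop: while num < 3:

After execution: num = 3
3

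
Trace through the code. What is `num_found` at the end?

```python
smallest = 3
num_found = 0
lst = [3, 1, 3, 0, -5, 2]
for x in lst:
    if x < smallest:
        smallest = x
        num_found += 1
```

Let's trace through this code step by step.

Initialize: smallest = 3
Initialize: num_found = 0
Initialize: lst = [3, 1, 3, 0, -5, 2]
Entering loop: for x in lst:

After execution: num_found = 3
3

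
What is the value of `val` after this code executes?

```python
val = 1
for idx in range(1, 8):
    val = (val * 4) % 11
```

Let's trace through this code step by step.

Initialize: val = 1
Entering loop: for idx in range(1, 8):

After execution: val = 5
5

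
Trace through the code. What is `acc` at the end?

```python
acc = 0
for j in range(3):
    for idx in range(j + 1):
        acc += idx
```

Let's trace through this code step by step.

Initialize: acc = 0
Entering loop: for j in range(3):

After execution: acc = 4
4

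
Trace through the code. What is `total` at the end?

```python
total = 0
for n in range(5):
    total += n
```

Let's trace through this code step by step.

Initialize: total = 0
Entering loop: for n in range(5):

After execution: total = 10
10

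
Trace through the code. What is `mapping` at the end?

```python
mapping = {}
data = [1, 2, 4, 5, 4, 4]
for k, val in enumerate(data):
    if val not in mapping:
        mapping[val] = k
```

Let's trace through this code step by step.

Initialize: mapping = {}
Initialize: data = [1, 2, 4, 5, 4, 4]
Entering loop: for k, val in enumerate(data):

After execution: mapping = {1: 0, 2: 1, 4: 2, 5: 3}
{1: 0, 2: 1, 4: 2, 5: 3}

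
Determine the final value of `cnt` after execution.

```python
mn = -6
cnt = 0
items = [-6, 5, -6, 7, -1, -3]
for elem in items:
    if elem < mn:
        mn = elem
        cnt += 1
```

Let's trace through this code step by step.

Initialize: mn = -6
Initialize: cnt = 0
Initialize: items = [-6, 5, -6, 7, -1, -3]
Entering loop: for elem in items:

After execution: cnt = 0
0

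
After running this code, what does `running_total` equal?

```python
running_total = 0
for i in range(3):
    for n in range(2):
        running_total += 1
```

Let's trace through this code step by step.

Initialize: running_total = 0
Entering loop: for i in range(3):

After execution: running_total = 6
6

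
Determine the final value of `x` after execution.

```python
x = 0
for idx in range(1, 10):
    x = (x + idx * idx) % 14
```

Let's trace through this code step by step.

Initialize: x = 0
Entering loop: for idx in range(1, 10):

After execution: x = 5
5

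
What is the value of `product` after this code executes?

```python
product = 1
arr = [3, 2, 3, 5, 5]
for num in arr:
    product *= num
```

Let's trace through this code step by step.

Initialize: product = 1
Initialize: arr = [3, 2, 3, 5, 5]
Entering loop: for num in arr:

After execution: product = 450
450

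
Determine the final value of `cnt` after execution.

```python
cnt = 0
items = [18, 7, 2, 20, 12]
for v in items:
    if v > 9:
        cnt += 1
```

Let's trace through this code step by step.

Initialize: cnt = 0
Initialize: items = [18, 7, 2, 20, 12]
Entering loop: for v in items:

After execution: cnt = 3
3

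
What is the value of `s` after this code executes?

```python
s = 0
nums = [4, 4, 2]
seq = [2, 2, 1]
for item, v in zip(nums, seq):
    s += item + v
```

Let's trace through this code step by step.

Initialize: s = 0
Initialize: nums = [4, 4, 2]
Initialize: seq = [2, 2, 1]
Entering loop: for item, v in zip(nums, seq):

After execution: s = 15
15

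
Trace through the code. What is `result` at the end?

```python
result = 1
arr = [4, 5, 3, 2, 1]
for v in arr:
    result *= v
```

Let's trace through this code step by step.

Initialize: result = 1
Initialize: arr = [4, 5, 3, 2, 1]
Entering loop: for v in arr:

After execution: result = 120
120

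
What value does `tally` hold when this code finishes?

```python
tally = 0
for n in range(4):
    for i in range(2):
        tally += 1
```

Let's trace through this code step by step.

Initialize: tally = 0
Entering loop: for n in range(4):

After execution: tally = 8
8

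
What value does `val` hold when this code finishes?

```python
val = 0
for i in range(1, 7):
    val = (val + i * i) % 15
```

Let's trace through this code step by step.

Initialize: val = 0
Entering loop: for i in range(1, 7):

After execution: val = 1
1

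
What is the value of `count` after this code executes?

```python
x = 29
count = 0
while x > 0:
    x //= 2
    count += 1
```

Let's trace through this code step by step.

Initialize: x = 29
Initialize: count = 0
Entering loop: while x > 0:

After execution: count = 5
5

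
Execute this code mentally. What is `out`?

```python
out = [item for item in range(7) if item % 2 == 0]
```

Let's trace through this code step by step.

Initialize: out = [item for item in range(7) if item % 2 == 0]

After execution: out = [0, 2, 4, 6]
[0, 2, 4, 6]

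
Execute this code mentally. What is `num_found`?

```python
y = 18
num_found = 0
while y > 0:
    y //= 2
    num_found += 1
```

Let's trace through this code step by step.

Initialize: y = 18
Initialize: num_found = 0
Entering loop: while y > 0:

After execution: num_found = 5
5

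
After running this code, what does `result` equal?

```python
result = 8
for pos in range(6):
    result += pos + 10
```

Let's trace through this code step by step.

Initialize: result = 8
Entering loop: for pos in range(6):

After execution: result = 83
83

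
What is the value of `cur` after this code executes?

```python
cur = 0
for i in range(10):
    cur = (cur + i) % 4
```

Let's trace through this code step by step.

Initialize: cur = 0
Entering loop: for i in range(10):

After execution: cur = 1
1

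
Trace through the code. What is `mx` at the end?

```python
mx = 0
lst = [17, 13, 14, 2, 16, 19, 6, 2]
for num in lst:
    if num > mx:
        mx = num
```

Let's trace through this code step by step.

Initialize: mx = 0
Initialize: lst = [17, 13, 14, 2, 16, 19, 6, 2]
Entering loop: for num in lst:

After execution: mx = 19
19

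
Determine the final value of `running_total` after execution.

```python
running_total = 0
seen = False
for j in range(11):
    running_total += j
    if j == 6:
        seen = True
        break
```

Let's trace through this code step by step.

Initialize: running_total = 0
Initialize: seen = False
Entering loop: for j in range(11):

After execution: running_total = 21
21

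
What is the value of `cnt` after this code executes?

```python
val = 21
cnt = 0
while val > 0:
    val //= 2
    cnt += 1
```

Let's trace through this code step by step.

Initialize: val = 21
Initialize: cnt = 0
Entering loop: while val > 0:

After execution: cnt = 5
5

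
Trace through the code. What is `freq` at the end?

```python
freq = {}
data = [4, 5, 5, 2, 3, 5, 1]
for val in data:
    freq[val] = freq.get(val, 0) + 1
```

Let's trace through this code step by step.

Initialize: freq = {}
Initialize: data = [4, 5, 5, 2, 3, 5, 1]
Entering loop: for val in data:

After execution: freq = {4: 1, 5: 3, 2: 1, 3: 1, 1: 1}
{4: 1, 5: 3, 2: 1, 3: 1, 1: 1}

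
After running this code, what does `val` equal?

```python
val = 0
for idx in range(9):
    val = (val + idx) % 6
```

Let's trace through this code step by step.

Initialize: val = 0
Entering loop: for idx in range(9):

After execution: val = 0
0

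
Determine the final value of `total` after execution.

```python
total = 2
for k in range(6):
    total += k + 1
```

Let's trace through this code step by step.

Initialize: total = 2
Entering loop: for k in range(6):

After execution: total = 23
23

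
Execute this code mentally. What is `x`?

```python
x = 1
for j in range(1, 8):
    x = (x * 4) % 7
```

Let's trace through this code step by step.

Initialize: x = 1
Entering loop: for j in range(1, 8):

After execution: x = 4
4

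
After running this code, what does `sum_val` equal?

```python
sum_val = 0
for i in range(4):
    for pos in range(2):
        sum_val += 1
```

Let's trace through this code step by step.

Initialize: sum_val = 0
Entering loop: for i in range(4):

After execution: sum_val = 8
8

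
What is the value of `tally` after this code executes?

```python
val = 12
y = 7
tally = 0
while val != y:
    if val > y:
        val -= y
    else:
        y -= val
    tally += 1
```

Let's trace through this code step by step.

Initialize: val = 12
Initialize: y = 7
Initialize: tally = 0
Entering loop: while val != y:

After execution: tally = 5
5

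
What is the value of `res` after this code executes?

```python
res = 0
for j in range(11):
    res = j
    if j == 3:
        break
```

Let's trace through this code step by step.

Initialize: res = 0
Entering loop: for j in range(11):

After execution: res = 3
3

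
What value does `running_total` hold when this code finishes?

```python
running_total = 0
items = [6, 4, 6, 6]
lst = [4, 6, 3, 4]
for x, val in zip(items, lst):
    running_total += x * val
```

Let's trace through this code step by step.

Initialize: running_total = 0
Initialize: items = [6, 4, 6, 6]
Initialize: lst = [4, 6, 3, 4]
Entering loop: for x, val in zip(items, lst):

After execution: running_total = 90
90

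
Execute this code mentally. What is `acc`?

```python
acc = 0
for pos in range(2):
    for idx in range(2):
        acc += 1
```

Let's trace through this code step by step.

Initialize: acc = 0
Entering loop: for pos in range(2):

After execution: acc = 4
4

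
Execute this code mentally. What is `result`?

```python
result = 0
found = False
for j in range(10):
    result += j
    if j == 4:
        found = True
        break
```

Let's trace through this code step by step.

Initialize: result = 0
Initialize: found = False
Entering loop: for j in range(10):

After execution: result = 10
10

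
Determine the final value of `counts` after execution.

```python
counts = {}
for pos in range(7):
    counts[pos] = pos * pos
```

Let's trace through this code step by step.

Initialize: counts = {}
Entering loop: for pos in range(7):

After execution: counts = {0: 0, 1: 1, 2: 4, 3: 9, 4: 16, 5: 25, 6: 36}
{0: 0, 1: 1, 2: 4, 3: 9, 4: 16, 5: 25, 6: 36}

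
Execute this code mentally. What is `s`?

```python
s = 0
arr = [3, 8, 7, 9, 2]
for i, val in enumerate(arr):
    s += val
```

Let's trace through this code step by step.

Initialize: s = 0
Initialize: arr = [3, 8, 7, 9, 2]
Entering loop: for i, val in enumerate(arr):

After execution: s = 29
29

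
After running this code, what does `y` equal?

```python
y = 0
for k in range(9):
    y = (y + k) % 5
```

Let's trace through this code step by step.

Initialize: y = 0
Entering loop: for k in range(9):

After execution: y = 1
1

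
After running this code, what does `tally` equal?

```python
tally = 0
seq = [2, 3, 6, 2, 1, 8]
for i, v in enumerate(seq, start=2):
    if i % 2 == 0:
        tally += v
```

Let's trace through this code step by step.

Initialize: tally = 0
Initialize: seq = [2, 3, 6, 2, 1, 8]
Entering loop: for i, v in enumerate(seq, start=2):

After execution: tally = 9
9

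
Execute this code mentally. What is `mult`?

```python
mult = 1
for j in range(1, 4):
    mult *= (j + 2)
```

Let's trace through this code step by step.

Initialize: mult = 1
Entering loop: for j in range(1, 4):

After execution: mult = 60
60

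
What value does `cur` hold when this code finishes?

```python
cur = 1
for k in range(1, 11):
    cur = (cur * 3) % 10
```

Let's trace through this code step by step.

Initialize: cur = 1
Entering loop: for k in range(1, 11):

After execution: cur = 9
9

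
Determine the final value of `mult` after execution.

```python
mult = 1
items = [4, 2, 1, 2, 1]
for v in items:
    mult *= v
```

Let's trace through this code step by step.

Initialize: mult = 1
Initialize: items = [4, 2, 1, 2, 1]
Entering loop: for v in items:

After execution: mult = 16
16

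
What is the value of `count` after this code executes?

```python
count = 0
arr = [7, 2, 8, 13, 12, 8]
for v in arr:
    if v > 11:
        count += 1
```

Let's trace through this code step by step.

Initialize: count = 0
Initialize: arr = [7, 2, 8, 13, 12, 8]
Entering loop: for v in arr:

After execution: count = 2
2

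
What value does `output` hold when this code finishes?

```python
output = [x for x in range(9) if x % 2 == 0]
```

Let's trace through this code step by step.

Initialize: output = [x for x in range(9) if x % 2 == 0]

After execution: output = [0, 2, 4, 6, 8]
[0, 2, 4, 6, 8]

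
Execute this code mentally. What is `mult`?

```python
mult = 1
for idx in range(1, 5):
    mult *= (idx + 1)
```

Let's trace through this code step by step.

Initialize: mult = 1
Entering loop: for idx in range(1, 5):

After execution: mult = 120
120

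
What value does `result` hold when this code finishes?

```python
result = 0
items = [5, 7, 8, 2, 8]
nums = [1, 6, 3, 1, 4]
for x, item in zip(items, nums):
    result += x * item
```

Let's trace through this code step by step.

Initialize: result = 0
Initialize: items = [5, 7, 8, 2, 8]
Initialize: nums = [1, 6, 3, 1, 4]
Entering loop: for x, item in zip(items, nums):

After execution: result = 105
105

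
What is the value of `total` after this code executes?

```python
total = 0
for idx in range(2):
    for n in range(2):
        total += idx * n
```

Let's trace through this code step by step.

Initialize: total = 0
Entering loop: for idx in range(2):

After execution: total = 1
1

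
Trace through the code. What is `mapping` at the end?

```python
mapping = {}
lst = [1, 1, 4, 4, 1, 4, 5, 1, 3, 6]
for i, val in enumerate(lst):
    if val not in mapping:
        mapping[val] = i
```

Let's trace through this code step by step.

Initialize: mapping = {}
Initialize: lst = [1, 1, 4, 4, 1, 4, 5, 1, 3, 6]
Entering loop: for i, val in enumerate(lst):

After execution: mapping = {1: 0, 4: 2, 5: 6, 3: 8, 6: 9}
{1: 0, 4: 2, 5: 6, 3: 8, 6: 9}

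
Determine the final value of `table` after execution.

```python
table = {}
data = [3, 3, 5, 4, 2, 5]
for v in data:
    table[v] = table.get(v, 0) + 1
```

Let's trace through this code step by step.

Initialize: table = {}
Initialize: data = [3, 3, 5, 4, 2, 5]
Entering loop: for v in data:

After execution: table = {3: 2, 5: 2, 4: 1, 2: 1}
{3: 2, 5: 2, 4: 1, 2: 1}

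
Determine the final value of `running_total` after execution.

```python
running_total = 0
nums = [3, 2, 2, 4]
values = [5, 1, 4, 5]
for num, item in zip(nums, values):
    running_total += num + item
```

Let's trace through this code step by step.

Initialize: running_total = 0
Initialize: nums = [3, 2, 2, 4]
Initialize: values = [5, 1, 4, 5]
Entering loop: for num, item in zip(nums, values):

After execution: running_total = 26
26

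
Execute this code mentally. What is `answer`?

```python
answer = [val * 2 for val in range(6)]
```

Let's trace through this code step by step.

Initialize: answer = [val * 2 for val in range(6)]

After execution: answer = [0, 2, 4, 6, 8, 10]
[0, 2, 4, 6, 8, 10]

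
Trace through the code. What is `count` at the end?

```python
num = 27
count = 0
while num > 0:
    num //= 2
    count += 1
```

Let's trace through this code step by step.

Initialize: num = 27
Initialize: count = 0
Entering loop: while num > 0:

After execution: count = 5
5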